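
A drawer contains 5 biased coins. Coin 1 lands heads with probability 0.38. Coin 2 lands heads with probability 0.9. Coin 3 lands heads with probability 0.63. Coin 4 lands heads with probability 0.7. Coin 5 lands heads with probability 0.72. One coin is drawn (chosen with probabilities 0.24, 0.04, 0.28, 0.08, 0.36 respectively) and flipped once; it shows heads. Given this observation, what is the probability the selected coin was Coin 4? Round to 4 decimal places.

P(heads|C1) = 0.38; P(heads|C2) = 0.9; P(heads|C3) = 0.63; P(heads|C4) = 0.7; P(heads|C5) = 0.72.
Prior × likelihood for each source: 0.24·0.38=0.09120, 0.04·0.9=0.03600, 0.28·0.63=0.1764, 0.08·0.7=0.05600, 0.36·0.72=0.2592. Summing gives P(heads) = 0.61880.
P(Coin 4 | heads) = 0.05600 / 0.61880 = 0.0905.

Posterior probability ≈ 0.0905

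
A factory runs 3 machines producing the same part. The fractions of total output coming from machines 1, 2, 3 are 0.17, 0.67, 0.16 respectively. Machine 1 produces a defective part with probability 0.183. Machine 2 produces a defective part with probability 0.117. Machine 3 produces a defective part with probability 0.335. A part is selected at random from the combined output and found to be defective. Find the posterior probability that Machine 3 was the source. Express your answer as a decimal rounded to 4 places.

Tabulate prior·likelihood by source: [1] prior 0.17, lik 0.183, product 0.03111; [2] prior 0.67, lik 0.117, product 0.07839; [3] prior 0.16, lik 0.335, product 0.05360.
Normalizing constant = 0.16310; the posterior for Machine 3 is its product over the sum, 0.05360/0.16310 = 0.3286.

Posterior probability ≈ 0.3286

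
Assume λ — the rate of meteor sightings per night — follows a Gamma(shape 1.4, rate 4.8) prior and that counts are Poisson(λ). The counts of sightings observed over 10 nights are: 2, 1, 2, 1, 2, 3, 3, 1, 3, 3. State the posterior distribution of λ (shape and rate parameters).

The Poisson likelihood adds the total count to the shape and the number of exposure periods to the rate. Here ∑xᵢ = 21 and n = 10, so shape 1.4→22.4 and rate 4.8→14.8.

Posterior: Gamma(shape=22.4, rate=14.8)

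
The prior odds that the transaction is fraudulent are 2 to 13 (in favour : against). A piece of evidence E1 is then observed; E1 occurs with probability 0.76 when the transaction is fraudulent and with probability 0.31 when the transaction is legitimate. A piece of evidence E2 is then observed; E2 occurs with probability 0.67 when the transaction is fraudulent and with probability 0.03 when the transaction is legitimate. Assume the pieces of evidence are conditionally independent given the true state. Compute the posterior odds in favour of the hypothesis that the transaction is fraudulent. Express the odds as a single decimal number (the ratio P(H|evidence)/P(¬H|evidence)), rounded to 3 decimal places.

Posterior odds ≈ 8.423

Prior odds = 2/13 = 0.15385. In log-odds, ln(0.15385) = -1.8718.
Add log likelihood ratios: ln(2.4516) + ln(22.333) = 4.0028.
Posterior log-odds = 2.1310, so posterior odds = exp(2.1310) = 8.4235.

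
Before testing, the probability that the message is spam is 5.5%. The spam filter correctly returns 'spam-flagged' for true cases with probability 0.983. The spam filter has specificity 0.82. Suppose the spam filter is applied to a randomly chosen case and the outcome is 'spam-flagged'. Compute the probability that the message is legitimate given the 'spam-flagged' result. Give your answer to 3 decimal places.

Write H for 'the message is spam'. Prior odds H:¬H = 0.055/0.945 = 0.058201. For the 'spam-flagged' outcome, the likelihood ratio is 0.983/0.18 = 5.4611.
Posterior odds = 0.058201 × 5.4611 = 0.31784, so P(H|E) = 0.31784/(1+0.31784) = 0.241. Then P(¬H|E) = 1 − 0.241 = 0.759.

P(¬H | E) ≈ 0.759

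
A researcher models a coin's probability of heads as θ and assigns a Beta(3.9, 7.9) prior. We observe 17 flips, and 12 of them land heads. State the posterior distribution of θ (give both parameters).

The binomial likelihood is conjugate to the Beta prior: with 12 successes and 5 failures, the posterior is Beta(3.9+12, 7.9+5) = Beta(15.9, 12.9).

Posterior: Beta(15.9, 12.9)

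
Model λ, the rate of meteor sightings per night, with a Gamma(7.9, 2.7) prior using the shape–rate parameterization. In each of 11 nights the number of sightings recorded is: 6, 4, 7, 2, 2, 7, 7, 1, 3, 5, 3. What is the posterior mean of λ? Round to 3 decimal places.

Posterior mean ≈ 4.007

The Poisson likelihood adds the total count to the shape and the number of exposure periods to the rate. Here ∑xᵢ = 47 and n = 11, so shape 7.9→54.9 and rate 2.7→13.7.
E[λ | data] = 54.9/13.7 = 4.007.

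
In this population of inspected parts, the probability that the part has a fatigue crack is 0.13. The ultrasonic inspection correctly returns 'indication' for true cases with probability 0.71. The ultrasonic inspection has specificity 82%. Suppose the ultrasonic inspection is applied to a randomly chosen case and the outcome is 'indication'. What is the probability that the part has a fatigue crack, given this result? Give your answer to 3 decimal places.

P(H | E) ≈ 0.371

Write H for 'the part has a fatigue crack'. Prior odds H:¬H = 0.13/0.87 = 0.14943. For the 'indication' outcome, the likelihood ratio is 0.71/0.18 = 3.9444.
Posterior odds = 0.14943 × 3.9444 = 0.58940, so P(H|E) = 0.58940/(1+0.58940) = 0.371.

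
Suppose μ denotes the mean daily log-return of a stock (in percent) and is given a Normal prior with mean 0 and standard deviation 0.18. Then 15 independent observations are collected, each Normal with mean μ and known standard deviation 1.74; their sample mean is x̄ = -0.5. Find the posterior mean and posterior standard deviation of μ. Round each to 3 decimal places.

Prior precision 1/τ₀² = 1/0.18² = 30.8642; data precision n/σ² = 15/1.74² = 4.95442.
Posterior precision = 30.8642 + 4.95442 = 35.8186, giving posterior SD = 1/√35.8186 = 0.167.
Posterior mean = (30.8642·0 + 4.95442·-0.5) / 35.8186 = -0.069.

Posterior mean ≈ -0.069; posterior SD ≈ 0.167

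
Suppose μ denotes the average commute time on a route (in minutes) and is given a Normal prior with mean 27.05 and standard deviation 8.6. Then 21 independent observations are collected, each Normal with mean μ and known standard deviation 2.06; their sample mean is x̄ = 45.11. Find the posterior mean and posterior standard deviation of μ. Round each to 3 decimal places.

With known σ, the Normal prior is conjugate. Weight on the data is w = (n/σ²)/(n/σ² + 1/τ₀²) = 4.94863/(4.94863+0.0135208) = 0.99728.
Posterior mean = w·x̄ + (1−w)·μ₀ = 0.99728·45.11 + 0.0027248·27.05 = 45.061. Posterior variance = 1/(4.94863+0.0135208) = 0.201526, so SD = 0.449.

Posterior mean ≈ 45.061; posterior SD ≈ 0.449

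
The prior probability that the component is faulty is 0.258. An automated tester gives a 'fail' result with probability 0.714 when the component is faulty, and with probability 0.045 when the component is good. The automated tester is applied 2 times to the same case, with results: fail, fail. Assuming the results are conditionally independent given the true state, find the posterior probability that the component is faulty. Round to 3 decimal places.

With H the event that the component is faulty, the joint likelihood of the observed sequence is P(data|H) = 0.714·0.714 = 0.50980 and P(data|¬H) = 0.045·0.045 = 0.0020250.
Bayes: P(H|data) = 0.258·0.50980 / (0.258·0.50980 + 0.742·0.0020250) = 0.13153/0.13303 = 0.9887.

Posterior P(H) ≈ 0.989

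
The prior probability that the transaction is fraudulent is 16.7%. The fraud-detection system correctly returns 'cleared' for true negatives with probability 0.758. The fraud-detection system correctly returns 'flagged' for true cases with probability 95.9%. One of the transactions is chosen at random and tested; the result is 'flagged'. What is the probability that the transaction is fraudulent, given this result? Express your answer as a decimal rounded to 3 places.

Write H for 'the transaction is fraudulent'. Prior odds H:¬H = 0.167/0.833 = 0.20048. For the 'flagged' outcome, the likelihood ratio is 0.959/0.242 = 3.9628.
Posterior odds = 0.20048 × 3.9628 = 0.79446, so P(H|E) = 0.79446/(1+0.79446) = 0.443.

P(H | E) ≈ 0.443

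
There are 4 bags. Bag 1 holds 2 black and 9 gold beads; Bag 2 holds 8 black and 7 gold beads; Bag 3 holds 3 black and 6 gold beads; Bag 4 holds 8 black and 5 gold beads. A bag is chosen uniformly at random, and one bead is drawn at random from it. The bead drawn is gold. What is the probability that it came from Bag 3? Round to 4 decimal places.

P(gold|Bag 1) = 0.8182; P(gold|Bag 2) = 0.4667; P(gold|Bag 3) = 0.6667; P(gold|Bag 4) = 0.3846.
Prior × likelihood for each source: 0.25·0.8182=0.2045, 0.25·0.4667=0.1167, 0.25·0.6667=0.1667, 0.25·0.3846=0.09615. Summing gives P(gold) = 0.58403.
P(Bag 3 | gold) = 0.1667 / 0.58403 = 0.2854.

Posterior probability ≈ 0.2854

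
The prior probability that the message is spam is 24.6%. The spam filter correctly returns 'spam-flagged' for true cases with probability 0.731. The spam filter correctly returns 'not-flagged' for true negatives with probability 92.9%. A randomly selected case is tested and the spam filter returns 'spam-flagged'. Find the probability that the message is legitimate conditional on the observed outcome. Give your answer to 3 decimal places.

Write H for 'the message is spam'. Prior odds H:¬H = 0.246/0.754 = 0.32626. For the 'spam-flagged' outcome, the likelihood ratio is 0.731/0.071 = 10.296.
Posterior odds = 0.32626 × 10.296 = 3.3591, so P(H|E) = 3.3591/(1+3.3591) = 0.771. Then P(¬H|E) = 1 − 0.771 = 0.229.

P(¬H | E) ≈ 0.229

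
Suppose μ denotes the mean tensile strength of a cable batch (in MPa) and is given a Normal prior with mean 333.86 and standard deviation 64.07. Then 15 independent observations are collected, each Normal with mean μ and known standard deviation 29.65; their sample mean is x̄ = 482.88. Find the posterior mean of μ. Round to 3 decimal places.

With known σ, the Normal prior is conjugate. Weight on the data is w = (n/σ²)/(n/σ² + 1/τ₀²) = 0.0170625/(0.0170625+0.00024361) = 0.98592.
Posterior mean = w·x̄ + (1−w)·μ₀ = 0.98592·482.88 + 0.014076·333.86 = 480.782.

Posterior mean ≈ 480.782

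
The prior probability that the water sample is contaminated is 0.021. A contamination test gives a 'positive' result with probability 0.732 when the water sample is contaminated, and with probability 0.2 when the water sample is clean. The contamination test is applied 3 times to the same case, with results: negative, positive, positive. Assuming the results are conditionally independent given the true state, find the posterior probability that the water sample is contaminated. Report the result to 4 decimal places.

With H the event that the water sample is contaminated, the joint likelihood of the observed sequence is P(data|H) = 0.268·0.732·0.732 = 0.14360 and P(data|¬H) = 0.8·0.2·0.2 = 0.032000.
Bayes: P(H|data) = 0.021·0.14360 / (0.021·0.14360 + 0.979·0.032000) = 0.0030156/0.034344 = 0.0878.

Posterior P(H) ≈ 0.0878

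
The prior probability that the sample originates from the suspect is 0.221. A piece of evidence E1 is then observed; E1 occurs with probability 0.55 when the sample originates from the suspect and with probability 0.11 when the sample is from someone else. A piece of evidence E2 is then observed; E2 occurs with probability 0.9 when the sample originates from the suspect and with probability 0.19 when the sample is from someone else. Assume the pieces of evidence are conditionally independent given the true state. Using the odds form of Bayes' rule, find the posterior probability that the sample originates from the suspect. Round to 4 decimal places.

Posterior probability ≈ 0.8705

Prior odds = 0.221/(1−0.221) = 0.28370.
Likelihood ratio for E1 = 0.55/0.11 = 5.0000.
Likelihood ratio for E2 = 0.9/0.19 = 4.7368.
Posterior odds = prior odds × LR₁ × LR₂ = 6.7191.
Posterior probability = odds/(1+odds) = 6.7191/7.7191 = 0.8705.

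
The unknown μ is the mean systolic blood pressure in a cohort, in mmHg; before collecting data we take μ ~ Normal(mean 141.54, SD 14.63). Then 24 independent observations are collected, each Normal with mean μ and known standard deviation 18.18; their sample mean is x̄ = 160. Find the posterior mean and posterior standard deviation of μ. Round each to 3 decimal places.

With known σ, the Normal prior is conjugate. Weight on the data is w = (n/σ²)/(n/σ² + 1/τ₀²) = 0.0726145/(0.0726145+0.00467209) = 0.93955.
Posterior mean = w·x̄ + (1−w)·μ₀ = 0.93955·160 + 0.060451·141.54 = 158.884. Posterior variance = 1/(0.0726145+0.00467209) = 12.9389, so SD = 3.597.

Posterior mean ≈ 158.884; posterior SD ≈ 3.597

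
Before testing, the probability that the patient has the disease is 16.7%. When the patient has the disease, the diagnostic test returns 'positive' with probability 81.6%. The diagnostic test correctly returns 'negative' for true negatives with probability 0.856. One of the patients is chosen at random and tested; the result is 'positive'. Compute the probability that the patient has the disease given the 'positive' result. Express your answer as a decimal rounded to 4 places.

Write H for 'the patient has the disease'. Prior odds H:¬H = 0.167/0.833 = 0.20048. For the 'positive' outcome, the likelihood ratio is 0.816/0.144 = 5.6667.
Posterior odds = 0.20048 × 5.6667 = 1.1361, so P(H|E) = 1.1361/(1+1.1361) = 0.5318.

P(H | E) ≈ 0.5318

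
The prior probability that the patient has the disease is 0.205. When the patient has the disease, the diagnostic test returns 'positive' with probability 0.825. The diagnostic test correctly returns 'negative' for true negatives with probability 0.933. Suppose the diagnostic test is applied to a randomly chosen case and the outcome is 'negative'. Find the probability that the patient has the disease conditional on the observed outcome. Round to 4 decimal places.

Write H for 'the patient has the disease'. Prior odds H:¬H = 0.205/0.795 = 0.25786. For the 'negative' outcome, the likelihood ratio is 0.175/0.933 = 0.18757.
Posterior odds = 0.25786 × 0.18757 = 0.048366, so P(H|E) = 0.048366/(1+0.048366) = 0.0461.

P(H | E) ≈ 0.0461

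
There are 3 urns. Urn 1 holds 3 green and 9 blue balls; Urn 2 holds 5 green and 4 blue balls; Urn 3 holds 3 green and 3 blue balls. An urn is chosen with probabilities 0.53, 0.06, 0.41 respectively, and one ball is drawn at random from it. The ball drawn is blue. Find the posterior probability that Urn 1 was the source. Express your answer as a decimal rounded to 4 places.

Tabulate prior·likelihood by source: [1] prior 0.53, lik 0.75, product 0.3975; [2] prior 0.06, lik 0.4444, product 0.02667; [3] prior 0.41, lik 0.5, product 0.2050.
Normalizing constant = 0.62917; the posterior for Urn 1 is its product over the sum, 0.3975/0.62917 = 0.6318.

Posterior probability ≈ 0.6318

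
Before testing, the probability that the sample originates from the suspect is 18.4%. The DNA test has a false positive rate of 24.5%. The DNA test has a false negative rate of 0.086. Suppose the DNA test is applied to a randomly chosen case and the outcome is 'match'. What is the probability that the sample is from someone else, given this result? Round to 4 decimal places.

P(¬H | E) ≈ 0.5431

Let H be the event that the sample originates from the suspect. P(H) = 0.184, so P(¬H) = 0.816. With E the 'match' result, P(E|H) = 0.914 and P(E|¬H) = 0.245.
P(E) = 0.914·0.184 + 0.245·0.816 = 0.16818 + 0.19992 = 0.36810.
By Bayes' theorem, P(H|E) = 0.16818 / 0.36810 = 0.4569. Hence P(¬H|E) = 1 − 0.4569 = 0.5431.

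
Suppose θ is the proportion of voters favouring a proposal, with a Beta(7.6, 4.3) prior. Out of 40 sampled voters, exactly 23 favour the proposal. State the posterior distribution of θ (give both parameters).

Posterior: Beta(30.6, 21.3)

Observing 23 successes and 17 failures updates Beta(7.6, 4.3) by adding the success and failure counts to the two shape parameters: α = 7.6+23 = 30.6, β = 4.3+17 = 21.3.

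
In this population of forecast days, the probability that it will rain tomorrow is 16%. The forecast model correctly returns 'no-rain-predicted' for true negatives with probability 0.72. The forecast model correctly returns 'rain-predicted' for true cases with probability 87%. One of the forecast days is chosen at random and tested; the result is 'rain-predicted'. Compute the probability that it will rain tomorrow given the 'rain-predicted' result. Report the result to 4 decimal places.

Write H for 'it will rain tomorrow'. Prior odds H:¬H = 0.16/0.84 = 0.19048. For the 'rain-predicted' outcome, the likelihood ratio is 0.87/0.28 = 3.1071.
Posterior odds = 0.19048 × 3.1071 = 0.59184, so P(H|E) = 0.59184/(1+0.59184) = 0.3718.

P(H | E) ≈ 0.3718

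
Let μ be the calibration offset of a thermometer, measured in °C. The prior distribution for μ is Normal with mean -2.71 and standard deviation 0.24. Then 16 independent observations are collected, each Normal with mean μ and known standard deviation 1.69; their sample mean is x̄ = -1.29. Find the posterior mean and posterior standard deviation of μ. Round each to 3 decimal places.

Prior precision 1/τ₀² = 1/0.24² = 17.3611; data precision n/σ² = 16/1.69² = 5.60204.
Posterior precision = 17.3611 + 5.60204 = 22.9632, giving posterior SD = 1/√22.9632 = 0.209.
Posterior mean = (17.3611·-2.71 + 5.60204·-1.29) / 22.9632 = -2.364.

Posterior mean ≈ -2.364; posterior SD ≈ 0.209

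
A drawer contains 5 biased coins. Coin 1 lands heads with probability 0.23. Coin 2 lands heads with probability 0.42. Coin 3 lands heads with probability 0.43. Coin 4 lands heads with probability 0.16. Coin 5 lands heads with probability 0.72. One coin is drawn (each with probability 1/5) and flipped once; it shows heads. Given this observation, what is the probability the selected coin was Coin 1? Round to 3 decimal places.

Posterior probability ≈ 0.117

P(heads|C1) = 0.23; P(heads|C2) = 0.42; P(heads|C3) = 0.43; P(heads|C4) = 0.16; P(heads|C5) = 0.72.
Prior × likelihood for each source: 0.2·0.23=0.04600, 0.2·0.42=0.08400, 0.2·0.43=0.08600, 0.2·0.16=0.03200, 0.2·0.72=0.1440. Summing gives P(heads) = 0.39200.
P(Coin 1 | heads) = 0.04600 / 0.39200 = 0.117.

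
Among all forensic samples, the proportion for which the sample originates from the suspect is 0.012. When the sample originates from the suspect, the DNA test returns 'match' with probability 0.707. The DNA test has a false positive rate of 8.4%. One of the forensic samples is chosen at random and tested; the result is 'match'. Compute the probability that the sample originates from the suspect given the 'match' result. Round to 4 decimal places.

Let H be the event that the sample originates from the suspect. P(H) = 0.012, so P(¬H) = 0.988. With E the 'match' result, P(E|H) = 0.707 and P(E|¬H) = 0.084.
P(E) = 0.707·0.012 + 0.084·0.988 = 0.0084840 + 0.082992 = 0.091476.
By Bayes' theorem, P(H|E) = 0.0084840 / 0.091476 = 0.0927.

P(H | E) ≈ 0.0927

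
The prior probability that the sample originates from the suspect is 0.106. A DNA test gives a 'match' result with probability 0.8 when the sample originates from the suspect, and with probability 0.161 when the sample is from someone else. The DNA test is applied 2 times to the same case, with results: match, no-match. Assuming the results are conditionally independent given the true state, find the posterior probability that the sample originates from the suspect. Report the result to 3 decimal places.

Posterior P(H) ≈ 0.123

With H the event that the sample originates from the suspect, the joint likelihood of the observed sequence is P(data|H) = 0.8·0.2 = 0.16000 and P(data|¬H) = 0.161·0.839 = 0.13508.
Bayes: P(H|data) = 0.106·0.16000 / (0.106·0.16000 + 0.894·0.13508) = 0.016960/0.13772 = 0.1231.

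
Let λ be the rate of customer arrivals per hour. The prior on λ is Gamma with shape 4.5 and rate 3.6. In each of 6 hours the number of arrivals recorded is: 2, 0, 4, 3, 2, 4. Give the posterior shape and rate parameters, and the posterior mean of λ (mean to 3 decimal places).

Posterior: Gamma(shape=19.5, rate=9.6); mean ≈ 2.031

The Poisson likelihood adds the total count to the shape and the number of exposure periods to the rate. Here ∑xᵢ = 15 and n = 6, so shape 4.5→19.5 and rate 3.6→9.6.
E[λ | data] = 19.5/9.6 = 2.031.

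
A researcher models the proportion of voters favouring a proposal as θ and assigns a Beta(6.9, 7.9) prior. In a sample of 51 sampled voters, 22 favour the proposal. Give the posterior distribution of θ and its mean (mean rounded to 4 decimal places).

Posterior: Beta(28.9, 36.9); mean ≈ 0.4392

Observing 22 successes and 29 failures updates Beta(6.9, 7.9) by adding the success and failure counts to the two shape parameters: α = 6.9+22 = 28.9, β = 7.9+29 = 36.9.
Posterior mean = α/(α+β) = 28.9/65.8 = 0.4392.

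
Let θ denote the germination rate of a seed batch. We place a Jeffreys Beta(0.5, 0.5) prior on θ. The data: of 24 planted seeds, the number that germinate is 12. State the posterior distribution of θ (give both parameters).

Posterior: Beta(12.5, 12.5)

Observing 12 successes and 12 failures updates Beta(0.5, 0.5) by adding the success and failure counts to the two shape parameters: α = 0.5+12 = 12.5, β = 0.5+12 = 12.5.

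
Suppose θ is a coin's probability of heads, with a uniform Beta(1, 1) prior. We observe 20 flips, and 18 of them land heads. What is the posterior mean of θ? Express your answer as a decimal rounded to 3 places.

Posterior mean ≈ 0.864

The binomial likelihood is conjugate to the Beta prior: with 18 successes and 2 failures, the posterior is Beta(1+18, 1+2) = Beta(19, 3).
Posterior mean = α/(α+β) = 19/22 = 0.864.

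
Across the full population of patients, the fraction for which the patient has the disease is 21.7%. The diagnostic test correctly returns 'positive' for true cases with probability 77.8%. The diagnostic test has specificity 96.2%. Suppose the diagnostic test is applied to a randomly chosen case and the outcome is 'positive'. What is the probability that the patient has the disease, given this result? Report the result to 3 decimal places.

Let H be the event that the patient has the disease. P(H) = 0.217, so P(¬H) = 0.783. With E the 'positive' result, P(E|H) = 0.778 and P(E|¬H) = 0.038.
P(E) = 0.778·0.217 + 0.038·0.783 = 0.16883 + 0.029754 = 0.19858.
By Bayes' theorem, P(H|E) = 0.16883 / 0.19858 = 0.850.

P(H | E) ≈ 0.850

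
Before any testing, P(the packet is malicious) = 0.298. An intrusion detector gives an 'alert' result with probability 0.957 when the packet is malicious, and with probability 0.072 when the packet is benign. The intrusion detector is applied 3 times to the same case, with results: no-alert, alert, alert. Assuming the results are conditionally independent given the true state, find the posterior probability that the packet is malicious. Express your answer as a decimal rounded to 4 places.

Let H be the event that the packet is malicious; start with P(H) = 0.298. P('alert'|H) = 0.957, P('alert'|¬H) = 0.072.
Update on result 1 ('no-alert'): P(H) ← 0.043·0.2980 / (0.043·0.2980 + 0.928·0.7020) = 0.012814/0.66427 = 0.0193.
Update on result 2 ('alert'): P(H) ← 0.957·0.0193 / (0.957·0.0193 + 0.072·0.9807) = 0.018461/0.089072 = 0.2073.
Update on result 3 ('alert'): P(H) ← 0.957·0.2073 / (0.957·0.2073 + 0.072·0.7927) = 0.19835/0.25542 = 0.7765.

Posterior P(H) ≈ 0.7765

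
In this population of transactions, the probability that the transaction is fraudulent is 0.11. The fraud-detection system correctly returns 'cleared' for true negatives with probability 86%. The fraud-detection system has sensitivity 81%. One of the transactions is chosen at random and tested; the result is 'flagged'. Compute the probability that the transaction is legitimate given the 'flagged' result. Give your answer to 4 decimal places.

Write H for 'the transaction is fraudulent'. Prior odds H:¬H = 0.11/0.89 = 0.12360. For the 'flagged' outcome, the likelihood ratio is 0.81/0.14 = 5.7857.
Posterior odds = 0.12360 × 5.7857 = 0.71509, so P(H|E) = 0.71509/(1+0.71509) = 0.4169. Then P(¬H|E) = 1 − 0.4169 = 0.5831.

P(¬H | E) ≈ 0.5831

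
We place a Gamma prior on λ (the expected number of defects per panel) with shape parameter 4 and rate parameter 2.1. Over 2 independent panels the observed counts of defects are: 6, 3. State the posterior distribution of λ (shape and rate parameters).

Posterior: Gamma(shape=13, rate=4.1)

Total count ∑xᵢ = 9 over n = 2 panels.
Gamma is conjugate to the Poisson likelihood: posterior is Gamma(shape = 4+9 = 13, rate = 2.1+2 = 4.1).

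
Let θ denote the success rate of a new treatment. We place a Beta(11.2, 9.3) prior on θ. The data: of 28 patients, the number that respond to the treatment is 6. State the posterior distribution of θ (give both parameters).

The binomial likelihood is conjugate to the Beta prior: with 6 successes and 22 failures, the posterior is Beta(11.2+6, 9.3+22) = Beta(17.2, 31.3).

Posterior: Beta(17.2, 31.3)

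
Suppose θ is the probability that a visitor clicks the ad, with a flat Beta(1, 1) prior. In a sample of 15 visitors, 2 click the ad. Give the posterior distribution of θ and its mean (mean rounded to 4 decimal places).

Posterior: Beta(3, 14); mean ≈ 0.1765

Observing 2 successes and 13 failures updates Beta(1, 1) by adding the success and failure counts to the two shape parameters: α = 1+2 = 3, β = 1+13 = 14.
Posterior mean = α/(α+β) = 3/17 = 0.1765.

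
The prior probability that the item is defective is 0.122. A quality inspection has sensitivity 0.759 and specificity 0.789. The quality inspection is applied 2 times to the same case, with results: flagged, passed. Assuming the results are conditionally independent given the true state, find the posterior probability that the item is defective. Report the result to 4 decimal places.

With H the event that the item is defective, the joint likelihood of the observed sequence is P(data|H) = 0.759·0.241 = 0.18292 and P(data|¬H) = 0.211·0.789 = 0.16648.
Bayes: P(H|data) = 0.122·0.18292 / (0.122·0.18292 + 0.878·0.16648) = 0.022316/0.16848 = 0.1325.

Posterior P(H) ≈ 0.1325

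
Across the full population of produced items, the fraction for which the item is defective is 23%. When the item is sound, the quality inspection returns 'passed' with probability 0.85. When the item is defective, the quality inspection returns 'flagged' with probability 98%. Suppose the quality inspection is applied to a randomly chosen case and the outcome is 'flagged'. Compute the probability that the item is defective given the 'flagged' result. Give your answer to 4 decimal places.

P(H | E) ≈ 0.6612

Let H be the event that the item is defective. P(H) = 0.23, so P(¬H) = 0.77. With E the 'flagged' result, P(E|H) = 0.98 and P(E|¬H) = 0.15.
P(E) = 0.98·0.23 + 0.15·0.77 = 0.22540 + 0.11550 = 0.34090.
By Bayes' theorem, P(H|E) = 0.22540 / 0.34090 = 0.6612.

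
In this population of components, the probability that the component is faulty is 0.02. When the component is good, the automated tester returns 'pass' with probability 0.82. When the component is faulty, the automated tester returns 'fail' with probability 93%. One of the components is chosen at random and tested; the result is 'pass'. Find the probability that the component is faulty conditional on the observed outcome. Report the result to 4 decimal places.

Write H for 'the component is faulty'. Prior odds H:¬H = 0.02/0.98 = 0.020408. For the 'pass' outcome, the likelihood ratio is 0.07/0.82 = 0.085366.
Posterior odds = 0.020408 × 0.085366 = 0.0017422, so P(H|E) = 0.0017422/(1+0.0017422) = 0.0017.

P(H | E) ≈ 0.0017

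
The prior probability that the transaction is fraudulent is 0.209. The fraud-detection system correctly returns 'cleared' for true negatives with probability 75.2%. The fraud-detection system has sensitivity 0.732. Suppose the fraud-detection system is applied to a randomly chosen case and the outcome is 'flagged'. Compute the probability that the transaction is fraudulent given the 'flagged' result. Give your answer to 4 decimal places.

P(H | E) ≈ 0.4382

Let H be the event that the transaction is fraudulent. P(H) = 0.209, so P(¬H) = 0.791. With E the 'flagged' result, P(E|H) = 0.732 and P(E|¬H) = 0.248.
P(E) = 0.732·0.209 + 0.248·0.791 = 0.15299 + 0.19617 = 0.34916.
By Bayes' theorem, P(H|E) = 0.15299 / 0.34916 = 0.4382.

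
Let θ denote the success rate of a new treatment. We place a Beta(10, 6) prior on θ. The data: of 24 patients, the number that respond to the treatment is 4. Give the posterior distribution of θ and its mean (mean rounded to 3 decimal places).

Observing 4 successes and 20 failures updates Beta(10, 6) by adding the success and failure counts to the two shape parameters: α = 10+4 = 14, β = 6+20 = 26.
E[θ | data] = 14/(14+26) = 0.350.

Posterior: Beta(14, 26); mean ≈ 0.350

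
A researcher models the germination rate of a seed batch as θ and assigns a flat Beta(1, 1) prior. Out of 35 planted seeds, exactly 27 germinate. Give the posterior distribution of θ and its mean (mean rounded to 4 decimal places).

Posterior: Beta(28, 9); mean ≈ 0.7568

Observing 27 successes and 8 failures updates Beta(1, 1) by adding the success and failure counts to the two shape parameters: α = 1+27 = 28, β = 1+8 = 9.
Posterior mean = α/(α+β) = 28/37 = 0.7568.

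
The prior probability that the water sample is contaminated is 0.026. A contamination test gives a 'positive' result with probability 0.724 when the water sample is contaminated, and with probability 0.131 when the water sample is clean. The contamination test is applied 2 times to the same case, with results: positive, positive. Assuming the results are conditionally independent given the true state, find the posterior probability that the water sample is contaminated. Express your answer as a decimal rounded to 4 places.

Posterior P(H) ≈ 0.4491

With H the event that the water sample is contaminated, the joint likelihood of the observed sequence is P(data|H) = 0.724·0.724 = 0.52418 and P(data|¬H) = 0.131·0.131 = 0.017161.
Bayes: P(H|data) = 0.026·0.52418 / (0.026·0.52418 + 0.974·0.017161) = 0.013629/0.030343 = 0.4491.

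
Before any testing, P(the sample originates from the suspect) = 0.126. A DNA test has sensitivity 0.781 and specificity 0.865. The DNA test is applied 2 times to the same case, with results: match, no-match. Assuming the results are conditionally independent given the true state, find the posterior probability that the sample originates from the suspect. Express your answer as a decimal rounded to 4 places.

Posterior P(H) ≈ 0.1743

With H the event that the sample originates from the suspect, the joint likelihood of the observed sequence is P(data|H) = 0.781·0.219 = 0.17104 and P(data|¬H) = 0.135·0.865 = 0.11678.
Bayes: P(H|data) = 0.126·0.17104 / (0.126·0.17104 + 0.874·0.11678) = 0.021551/0.12361 = 0.1743.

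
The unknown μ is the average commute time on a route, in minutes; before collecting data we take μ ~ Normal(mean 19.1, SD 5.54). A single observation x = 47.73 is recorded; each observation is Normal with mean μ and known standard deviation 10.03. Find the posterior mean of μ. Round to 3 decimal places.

Prior precision 1/τ₀² = 1/5.54² = 0.0325822; data precision n/σ² = 1/10.03² = 0.00994027.
Posterior precision = 0.0325822 + 0.00994027 = 0.0425225.
Posterior mean = (0.0325822·19.1 + 0.00994027·47.73) / 0.0425225 = 25.793.

Posterior mean ≈ 25.793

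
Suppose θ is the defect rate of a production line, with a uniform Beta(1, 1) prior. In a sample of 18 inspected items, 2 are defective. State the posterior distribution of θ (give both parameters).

Posterior: Beta(3, 17)

Observing 2 successes and 16 failures updates Beta(1, 1) by adding the success and failure counts to the two shape parameters: α = 1+2 = 3, β = 1+16 = 17.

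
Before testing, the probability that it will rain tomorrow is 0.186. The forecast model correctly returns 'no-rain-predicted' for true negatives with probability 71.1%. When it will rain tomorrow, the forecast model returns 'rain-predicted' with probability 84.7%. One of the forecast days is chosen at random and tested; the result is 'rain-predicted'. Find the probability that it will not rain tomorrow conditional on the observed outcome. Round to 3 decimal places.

Write H for 'it will rain tomorrow'. Prior odds H:¬H = 0.186/0.814 = 0.22850. For the 'rain-predicted' outcome, the likelihood ratio is 0.847/0.289 = 2.9308.
Posterior odds = 0.22850 × 2.9308 = 0.66969, so P(H|E) = 0.66969/(1+0.66969) = 0.401. Then P(¬H|E) = 1 − 0.401 = 0.599.

P(¬H | E) ≈ 0.599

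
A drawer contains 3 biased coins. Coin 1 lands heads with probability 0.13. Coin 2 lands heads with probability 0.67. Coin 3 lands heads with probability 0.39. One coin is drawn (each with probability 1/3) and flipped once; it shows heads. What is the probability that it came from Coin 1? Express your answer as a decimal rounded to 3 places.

Posterior probability ≈ 0.109

Tabulate prior·likelihood by source: [1] prior 0.333333, lik 0.13, product 0.04333; [2] prior 0.333333, lik 0.67, product 0.2233; [3] prior 0.333333, lik 0.39, product 0.1300.
Normalizing constant = 0.39667; the posterior for Coin 1 is its product over the sum, 0.04333/0.39667 = 0.109.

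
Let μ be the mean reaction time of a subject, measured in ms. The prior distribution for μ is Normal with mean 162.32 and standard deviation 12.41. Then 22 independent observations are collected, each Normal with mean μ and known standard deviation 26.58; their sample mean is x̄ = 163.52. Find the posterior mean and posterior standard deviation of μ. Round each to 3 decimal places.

Prior precision 1/τ₀² = 1/12.41² = 0.00649316; data precision n/σ² = 22/26.58² = 0.0311396.
Posterior precision = 0.00649316 + 0.0311396 = 0.0376327, giving posterior SD = 1/√0.0376327 = 5.155.
Posterior mean = (0.00649316·162.32 + 0.0311396·163.52) / 0.0376327 = 163.313.

Posterior mean ≈ 163.313; posterior SD ≈ 5.155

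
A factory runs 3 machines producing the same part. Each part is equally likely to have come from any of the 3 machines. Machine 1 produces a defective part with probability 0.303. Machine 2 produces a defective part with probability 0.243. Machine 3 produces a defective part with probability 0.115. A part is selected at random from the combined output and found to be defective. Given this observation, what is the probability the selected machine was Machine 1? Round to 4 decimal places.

Tabulate prior·likelihood by source: [1] prior 0.333333, lik 0.303, product 0.1010; [2] prior 0.333333, lik 0.243, product 0.08100; [3] prior 0.333333, lik 0.115, product 0.03833.
Normalizing constant = 0.22033; the posterior for Machine 1 is its product over the sum, 0.1010/0.22033 = 0.4584.

Posterior probability ≈ 0.4584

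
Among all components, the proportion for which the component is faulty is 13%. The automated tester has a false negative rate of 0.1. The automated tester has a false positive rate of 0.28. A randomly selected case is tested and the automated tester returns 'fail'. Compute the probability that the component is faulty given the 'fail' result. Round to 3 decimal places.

P(H | E) ≈ 0.324

Write H for 'the component is faulty'. Prior odds H:¬H = 0.13/0.87 = 0.14943. For the 'fail' outcome, the likelihood ratio is 0.9/0.28 = 3.2143.
Posterior odds = 0.14943 × 3.2143 = 0.48030, so P(H|E) = 0.48030/(1+0.48030) = 0.324.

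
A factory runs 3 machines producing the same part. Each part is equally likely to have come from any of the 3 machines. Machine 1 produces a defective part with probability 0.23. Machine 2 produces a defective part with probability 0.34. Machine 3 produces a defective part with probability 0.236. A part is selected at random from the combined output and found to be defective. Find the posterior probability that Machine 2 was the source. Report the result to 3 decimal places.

Posterior probability ≈ 0.422

Tabulate prior·likelihood by source: [1] prior 0.333333, lik 0.23, product 0.07667; [2] prior 0.333333, lik 0.34, product 0.1133; [3] prior 0.333333, lik 0.236, product 0.07867.
Normalizing constant = 0.26867; the posterior for Machine 2 is its product over the sum, 0.1133/0.26867 = 0.422.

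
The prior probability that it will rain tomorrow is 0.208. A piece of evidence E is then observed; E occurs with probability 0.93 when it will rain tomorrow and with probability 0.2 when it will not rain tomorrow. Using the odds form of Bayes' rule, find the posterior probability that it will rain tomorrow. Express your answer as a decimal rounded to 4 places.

Prior odds = 0.208/(1−0.208) = 0.26263. In log-odds, ln(0.26263) = -1.3370.
Add log likelihood ratio: ln(4.6500) = 1.5369.
Posterior log-odds = 0.19984, so posterior odds = exp(0.19984) = 1.2212. Converting, P(H|E) = 1.2212/2.2212 = 0.5498.

Posterior probability ≈ 0.5498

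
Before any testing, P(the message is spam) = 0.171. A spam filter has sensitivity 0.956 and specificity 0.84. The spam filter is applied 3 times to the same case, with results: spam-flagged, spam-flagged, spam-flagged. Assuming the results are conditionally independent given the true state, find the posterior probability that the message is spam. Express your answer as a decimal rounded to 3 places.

Posterior P(H) ≈ 0.978

With H the event that the message is spam, the joint likelihood of the observed sequence is P(data|H) = 0.956·0.956·0.956 = 0.87372 and P(data|¬H) = 0.16·0.16·0.16 = 0.0040960.
Bayes: P(H|data) = 0.171·0.87372 / (0.171·0.87372 + 0.829·0.0040960) = 0.14941/0.15280 = 0.9778.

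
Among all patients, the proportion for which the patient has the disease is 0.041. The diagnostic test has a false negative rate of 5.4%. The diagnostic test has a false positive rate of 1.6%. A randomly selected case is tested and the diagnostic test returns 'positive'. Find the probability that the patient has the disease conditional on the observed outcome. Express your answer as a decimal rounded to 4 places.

Let H be the event that the patient has the disease. P(H) = 0.041, so P(¬H) = 0.959. With E the 'positive' result, P(E|H) = 0.946 and P(E|¬H) = 0.016.
P(E) = 0.946·0.041 + 0.016·0.959 = 0.038786 + 0.015344 = 0.054130.
By Bayes' theorem, P(H|E) = 0.038786 / 0.054130 = 0.7165.

P(H | E) ≈ 0.7165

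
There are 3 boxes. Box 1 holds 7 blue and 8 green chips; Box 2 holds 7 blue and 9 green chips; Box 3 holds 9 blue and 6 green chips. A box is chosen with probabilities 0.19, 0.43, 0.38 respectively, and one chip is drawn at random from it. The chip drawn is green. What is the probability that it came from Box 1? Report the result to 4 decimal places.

Posterior probability ≈ 0.2046

Tabulate prior·likelihood by source: [1] prior 0.19, lik 0.5333, product 0.1013; [2] prior 0.43, lik 0.5625, product 0.2419; [3] prior 0.38, lik 0.4, product 0.1520.
Normalizing constant = 0.49521; the posterior for Box 1 is its product over the sum, 0.1013/0.49521 = 0.2046.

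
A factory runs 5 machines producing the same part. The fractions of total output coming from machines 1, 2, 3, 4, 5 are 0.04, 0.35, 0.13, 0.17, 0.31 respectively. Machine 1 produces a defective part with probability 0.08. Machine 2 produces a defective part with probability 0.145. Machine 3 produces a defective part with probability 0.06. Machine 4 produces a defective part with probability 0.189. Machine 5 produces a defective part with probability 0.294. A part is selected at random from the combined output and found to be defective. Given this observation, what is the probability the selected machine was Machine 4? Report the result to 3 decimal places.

P(defective|M1) = 0.08; P(defective|M2) = 0.145; P(defective|M3) = 0.06; P(defective|M4) = 0.189; P(defective|M5) = 0.294.
Prior × likelihood for each source: 0.04·0.08=0.003200, 0.35·0.145=0.05075, 0.13·0.06=0.007800, 0.17·0.189=0.03213, 0.31·0.294=0.09114. Summing gives P(defective) = 0.18502.
P(Machine 4 | defective) = 0.03213 / 0.18502 = 0.174.

Posterior probability ≈ 0.174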